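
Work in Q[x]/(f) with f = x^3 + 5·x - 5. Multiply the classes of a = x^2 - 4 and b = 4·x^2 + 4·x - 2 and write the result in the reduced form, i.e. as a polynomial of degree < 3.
a · b ≡ -38·x^2 - 16·x + 28 (mod f(x))

First multiply in Q[x] without reducing: a · b = 4·x^4 + 4·x^3 - 18·x^2 - 16·x + 8. Now divide by f(x) = x^3 + 5·x - 5, eliminating the leading term at each step:
  leading term 4·x^4: subtract (4·x)·f(x) = 4·x^4 + 20·x^2 - 20·x, leaving 4·x^3 - 38·x^2 + 4·x + 8
  leading term 4·x^3: subtract (4)·f(x) = 4·x^3 + 20·x - 20, leaving -38·x^2 - 16·x + 28
The degree is now < 3, so this is the remainder. Hence a · b ≡ -38·x^2 - 16·x + 28 in Q[x]/(f).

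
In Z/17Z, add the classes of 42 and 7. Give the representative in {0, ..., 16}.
Reduce the summands first: 42 ≡ 8 (mod 17), so 42 + 7 ≡ 8 + 7 (mod 17). 8 + 7 = 15; 15 = 0·17 + 15, so (42 + 7) mod 17 = 15.

Final answer: 15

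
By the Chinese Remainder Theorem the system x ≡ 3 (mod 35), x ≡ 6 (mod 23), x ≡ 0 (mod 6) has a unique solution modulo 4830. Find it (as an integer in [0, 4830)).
The moduli 35, 23, 6 are pairwise coprime, so by the CRT there is a unique solution mod 35·23·6 = 4830.
Solve by successive substitution. Start with x ≡ 3 (mod 35).
  Combine with x ≡ 6 (mod 23): write x = 3 + 35·t and require 3 + 35·t ≡ 6 (mod 23), i.e. 35·t ≡ 6 − 3 ≡ 3 (mod 23). Since 35^(−1) ≡ 2 (mod 23) (35 ≡ 12 (mod 23)), t ≡ 2·3 ≡ 6 (mod 23). So x ≡ 3 + 35·6 = 213 (mod 805).
  Combine with x ≡ 0 (mod 6): write x = 213 + 805·t and require 213 + 805·t ≡ 0 (mod 6), i.e. 805·t ≡ 0 − 213 ≡ 3 (mod 6). Since 805^(−1) ≡ 1 (mod 6) (805 ≡ 1 (mod 6)), t ≡ 1·3 ≡ 3 (mod 6). So x ≡ 213 + 805·3 = 2628 (mod 4830).
Unique solution in [0, 4830): x = 2628.

Final answer: x ≡ 2628 (mod 4830); the representative in [0, 4830) is 2628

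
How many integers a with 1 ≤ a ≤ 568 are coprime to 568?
280

The number of a ∈ {1, ..., 568} with gcd(a, 568) = 1 is by definition Euler's totient φ(568). φ is multiplicative, with φ(p^e) = p^e − p^(e−1). Factorise 568 = 2^3 · 71. Then
  φ(568) = (2^3 − 2^2) · (71 − 1) = 4 · 70 = 280.
So there are 280 such integers.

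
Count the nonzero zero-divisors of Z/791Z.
Z/791Z has 118 nonzero zero-divisors

In Z/791Z each nonzero element is either a unit (gcd with 791 is 1) or a zero-divisor (gcd > 1). The number of units is φ(791): factorise 791 = 7 · 113, so φ(791) = (7 − 1) · (113 − 1) = 6 · 112 = 672. The nonzero elements number 791 − 1 = 790. Hence the nonzero zero-divisors number 790 − 672 = 118.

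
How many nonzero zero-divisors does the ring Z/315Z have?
In Z/315Z each nonzero element is either a unit (gcd with 315 is 1) or a zero-divisor (gcd > 1). The number of units is φ(315): factorise 315 = 3^2 · 5 · 7, so φ(315) = (3^2 − 3^1) · (5 − 1) · (7 − 1) = 6 · 4 · 6 = 144. The nonzero elements number 315 − 1 = 314. Hence the nonzero zero-divisors number 314 − 144 = 170.

Final answer: Z/315Z has 170 nonzero zero-divisors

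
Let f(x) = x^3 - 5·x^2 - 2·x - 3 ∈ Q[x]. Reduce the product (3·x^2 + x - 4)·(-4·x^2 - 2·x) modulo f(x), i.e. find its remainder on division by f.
a · b ≡ -360·x^2 - 168·x - 210 (mod f(x))

First multiply in Q[x] without reducing: a · b = -12·x^4 - 10·x^3 + 14·x^2 + 8·x. Now divide by f(x) = x^3 - 5·x^2 - 2·x - 3, eliminating the leading term at each step:
  leading term -12·x^4: subtract (-12·x)·f(x) = -12·x^4 + 60·x^3 + 24·x^2 + 36·x, leaving -70·x^3 - 10·x^2 - 28·x
  leading term -70·x^3: subtract (-70)·f(x) = -70·x^3 + 350·x^2 + 140·x + 210, leaving -360·x^2 - 168·x - 210
The degree is now < 3, so this is the remainder. Hence a · b ≡ -360·x^2 - 168·x - 210 in Q[x]/(f).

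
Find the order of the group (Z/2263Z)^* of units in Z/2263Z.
(Z/2263Z)^* consists of the classes a with gcd(a, 2263) = 1, so its order is φ(2263). φ is multiplicative, with φ(p^e) = p^e − p^(e−1). Factorise 2263 = 31 · 73. Then
  φ(2263) = (31 − 1) · (73 − 1) = 30 · 72 = 2160.
Thus |(Z/2263Z)^*| = 2160.

Final answer: |(Z/2263Z)^*| = 2160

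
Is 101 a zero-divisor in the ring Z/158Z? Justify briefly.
gcd(101, 158) = 1, so 101 is a unit in Z/158Z (it has a multiplicative inverse). A unit cannot be a zero-divisor: if 101·b ≡ 0 then multiplying both sides by 101^(−1) gives b ≡ 0. So 101 is not a zero-divisor.

Final answer: NO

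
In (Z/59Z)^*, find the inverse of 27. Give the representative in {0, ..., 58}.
27^(−1) ≡ 35 (mod 59)

Apply the extended Euclidean algorithm to (59, 27), tracking rows (r, s, t) with s·59 + t·27 = r. Each division r_prev = q·r_cur + r_new produces the new row as (previous row) − q·(current row):
  row A: (59, 1, 0)   [1·59 + 0·27 = 59]
  row B: (27, 0, 1)   [0·59 + 1·27 = 27]
  59 = 2·27 + 5   → row C = row A − 2·row B = (5, 1, −2)   [check: 1·59 − 2·27 = 5]
  27 = 5·5 + 2   → row D = row B − 5·row C = (2, −5, 11)   [check: −5·59 + 11·27 = 2]
  5 = 2·2 + 1   → row E = row C − 2·row D = (1, 11, −24)   [check: 11·59 − 24·27 = 1]
  2 = 2·1 + 0   → remainder 0, stop. gcd = 1 (last nonzero row E).
The gcd is 1, so 27 is invertible mod 59. The last nonzero row gives 11·59 − 24·27 = 1, so t = −24. So 27^(−1) ≡ −24 ≡ 35 (mod 59). Verify: 27 · 35 = 945 ≡ 1 (mod 59). ✓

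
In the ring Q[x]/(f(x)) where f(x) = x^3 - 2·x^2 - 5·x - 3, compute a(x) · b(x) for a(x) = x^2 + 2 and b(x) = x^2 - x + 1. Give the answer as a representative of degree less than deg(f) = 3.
a · b ≡ 10·x^2 + 6·x + 5 (mod f(x))

First multiply in Q[x] without reducing: a · b = x^4 - x^3 + 3·x^2 - 2·x + 2. Now divide by f(x) = x^3 - 2·x^2 - 5·x - 3, eliminating the leading term at each step:
  leading term x^4: subtract (x)·f(x) = x^4 - 2·x^3 - 5·x^2 - 3·x, leaving x^3 + 8·x^2 + x + 2
  leading term x^3: subtract (1)·f(x) = x^3 - 2·x^2 - 5·x - 3, leaving 10·x^2 + 6·x + 5
The degree is now < 3, so this is the remainder. Hence a · b ≡ 10·x^2 + 6·x + 5 in Q[x]/(f).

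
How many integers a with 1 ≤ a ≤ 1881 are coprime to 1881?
1080

The number of a ∈ {1, ..., 1881} with gcd(a, 1881) = 1 is by definition Euler's totient φ(1881). φ is multiplicative, with φ(p^e) = p^e − p^(e−1). Factorise 1881 = 3^2 · 11 · 19. Then
  φ(1881) = (3^2 − 3^1) · (11 − 1) · (19 − 1) = 6 · 10 · 18 = 1080.
So there are 1080 such integers.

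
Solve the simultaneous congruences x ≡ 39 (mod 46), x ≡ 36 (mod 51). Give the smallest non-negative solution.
The moduli 46, 51 are pairwise coprime, so by the CRT there is a unique solution mod 46·51 = 2346.
Solve by successive substitution. Start with x ≡ 39 (mod 46).
  Combine with x ≡ 36 (mod 51): write x = 39 + 46·t and require 39 + 46·t ≡ 36 (mod 51), i.e. 46·t ≡ 36 − 39 ≡ 48 (mod 51). Since 46^(−1) ≡ 10 (mod 51), t ≡ 10·48 ≡ 21 (mod 51). So x ≡ 39 + 46·21 = 1005 (mod 2346).
Unique solution in [0, 2346): x = 1005.

Final answer: x ≡ 1005 (mod 2346); the representative in [0, 2346) is 1005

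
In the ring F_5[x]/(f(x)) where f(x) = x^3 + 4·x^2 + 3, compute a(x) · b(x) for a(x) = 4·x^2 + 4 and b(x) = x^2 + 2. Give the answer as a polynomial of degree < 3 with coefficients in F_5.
Multiply as integer polynomials: a · b = 4·x^4 + 12·x^2 + 8. Reducing coefficients mod 5: a · b ≡ 4·x^4 + 2·x^2 + 3. Now divide by f(x) = x^3 + 4·x^2 + 3 in F_5[x], eliminating the leading term at each step:
  leading term 4·x^4: subtract (4·x)·f(x) = 4·x^4 + x^3 + 2·x, leaving 4·x^3 + 2·x^2 + 3·x + 3 (coefficients mod 5)
  leading term 4·x^3: subtract (4)·f(x) = 4·x^3 + x^2 + 2, leaving x^2 + 3·x + 1 (coefficients mod 5)
The degree is now < 3, so this is the remainder. Hence a · b ≡ x^2 + 3·x + 1 in F_5[x]/(f).

Final answer: a · b ≡ x^2 + 3·x + 1 (mod f(x))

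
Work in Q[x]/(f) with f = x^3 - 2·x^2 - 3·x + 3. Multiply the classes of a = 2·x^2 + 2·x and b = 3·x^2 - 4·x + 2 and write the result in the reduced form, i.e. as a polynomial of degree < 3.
a · b ≡ 34·x^2 + 16·x - 30 (mod f(x))

First multiply in Q[x] without reducing: a · b = 6·x^4 - 2·x^3 - 4·x^2 + 4·x. Now divide by f(x) = x^3 - 2·x^2 - 3·x + 3, eliminating the leading term at each step:
  leading term 6·x^4: subtract (6·x)·f(x) = 6·x^4 - 12·x^3 - 18·x^2 + 18·x, leaving 10·x^3 + 14·x^2 - 14·x
  leading term 10·x^3: subtract (10)·f(x) = 10·x^3 - 20·x^2 - 30·x + 30, leaving 34·x^2 + 16·x - 30
The degree is now < 3, so this is the remainder. Hence a · b ≡ 34·x^2 + 16·x - 30 in Q[x]/(f).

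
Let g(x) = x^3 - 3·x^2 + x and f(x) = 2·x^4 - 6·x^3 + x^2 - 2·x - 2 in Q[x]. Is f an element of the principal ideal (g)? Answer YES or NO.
In Q[x] the ideal (g) consists of all multiples of g, so f ∈ (g) iff g | f, i.e. iff the remainder of f on division by g is 0. Divide f by g (g is monic, so eliminate the leading term of the running remainder at each step):
  leading term 2·x^4: subtract (2·x)·g(x) = 2·x^4 - 6·x^3 + 2·x^2, leaving -x^2 - 2·x - 2
The remainder r(x) = -x^2 - 2·x - 2 ≠ 0 (and deg r < deg g), so g ∤ f, i.e. f ∉ (g).

Final answer: NO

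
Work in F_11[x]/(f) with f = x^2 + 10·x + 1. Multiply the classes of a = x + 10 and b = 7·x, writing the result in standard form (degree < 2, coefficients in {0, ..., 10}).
a · b ≡ 4 (mod f(x))

Multiply as integer polynomials: a · b = 7·x^2 + 70·x. Reducing coefficients mod 11: a · b ≡ 7·x^2 + 4·x. Now divide by f(x) = x^2 + 10·x + 1 in F_11[x], eliminating the leading term at each step:
  leading term 7·x^2: subtract (7)·f(x) = 7·x^2 + 4·x + 7, leaving 4 (coefficients mod 11)
The degree is now < 2, so this is the remainder. Hence a · b ≡ 4 in F_11[x]/(f).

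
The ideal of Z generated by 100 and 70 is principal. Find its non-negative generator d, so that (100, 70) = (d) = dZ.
(100, 70) = (10); d = 10

In the PID Z, (a, b) is generated by gcd(a, b). Compute gcd(100, 70) with the extended Euclidean algorithm, tracking rows (r, s, t) with s·100 + t·70 = r:
  row A: (100, 1, 0)   [1·100 + 0·70 = 100]
  row B: (70, 0, 1)   [0·100 + 1·70 = 70]
  100 = 1·70 + 30   → row C = row A − 1·row B = (30, 1, −1)   [check: 1·100 − 1·70 = 30]
  70 = 2·30 + 10   → row D = row B − 2·row C = (10, −2, 3)   [check: −2·100 + 3·70 = 10]
  30 = 3·10 + 0   → remainder 0, stop. gcd = 10 (last nonzero row D).
So gcd(100, 70) = 10, with Bézout identity −2·100 + 3·70 = 10. Containment (⊇): the Bézout identity exhibits 10 as an element of (100, 70), giving (10) ⊆ (100, 70). Containment (⊆): since 10 | 100 and 10 | 70 (100 = 10·10, 70 = 10·7), every Z-linear combination of 100 and 70 is divisible by 10, so (100, 70) ⊆ (10). Therefore (100, 70) = (10), d = 10.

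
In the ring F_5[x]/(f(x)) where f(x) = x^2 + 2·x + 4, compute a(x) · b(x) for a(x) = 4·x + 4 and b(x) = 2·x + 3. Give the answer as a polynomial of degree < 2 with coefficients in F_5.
Multiply as integer polynomials: a · b = 8·x^2 + 20·x + 12. Reducing coefficients mod 5: a · b ≡ 3·x^2 + 2. Now divide by f(x) = x^2 + 2·x + 4 in F_5[x], eliminating the leading term at each step:
  leading term 3·x^2: subtract (3)·f(x) = 3·x^2 + x + 2, leaving 4·x (coefficients mod 5)
The degree is now < 2, so this is the remainder. Hence a · b ≡ 4·x in F_5[x]/(f).

Final answer: a · b ≡ 4·x (mod f(x))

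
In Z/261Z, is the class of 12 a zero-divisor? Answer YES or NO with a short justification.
gcd(12, 261) = 3 > 1, so 12 is not a unit in Z/261Z. In Z/nZ every nonzero non-unit is a zero-divisor: explicitly, take b = 261/gcd = 87 ≠ 0 (mod 261); then 12·87 = 1044 = 4·261, i.e. 12·87 ≡ 0 (mod 261). So 12 is a zero-divisor.

Final answer: YES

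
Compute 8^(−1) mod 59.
8^(−1) ≡ 37 (mod 59)

Apply the extended Euclidean algorithm to (59, 8), tracking rows (r, s, t) with s·59 + t·8 = r. Each division r_prev = q·r_cur + r_new produces the new row as (previous row) − q·(current row):
  row A: (59, 1, 0)   [1·59 + 0·8 = 59]
  row B: (8, 0, 1)   [0·59 + 1·8 = 8]
  59 = 7·8 + 3   → row C = row A − 7·row B = (3, 1, −7)   [check: 1·59 − 7·8 = 3]
  8 = 2·3 + 2   → row D = row B − 2·row C = (2, −2, 15)   [check: −2·59 + 15·8 = 2]
  3 = 1·2 + 1   → row E = row C − 1·row D = (1, 3, −22)   [check: 3·59 − 22·8 = 1]
  2 = 2·1 + 0   → remainder 0, stop. gcd = 1 (last nonzero row E).
The gcd is 1, so 8 is invertible mod 59. The last nonzero row gives 3·59 − 22·8 = 1, so t = −22. So 8^(−1) ≡ −22 ≡ 37 (mod 59). Verify: 8 · 37 = 296 ≡ 1 (mod 59). ✓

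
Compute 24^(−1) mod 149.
24^(−1) ≡ 118 (mod 149)

Apply the extended Euclidean algorithm to (149, 24), tracking rows (r, s, t) with s·149 + t·24 = r. Each division r_prev = q·r_cur + r_new produces the new row as (previous row) − q·(current row):
  row A: (149, 1, 0)   [1·149 + 0·24 = 149]
  row B: (24, 0, 1)   [0·149 + 1·24 = 24]
  149 = 6·24 + 5   → row C = row A − 6·row B = (5, 1, −6)   [check: 1·149 − 6·24 = 5]
  24 = 4·5 + 4   → row D = row B − 4·row C = (4, −4, 25)   [check: −4·149 + 25·24 = 4]
  5 = 1·4 + 1   → row E = row C − 1·row D = (1, 5, −31)   [check: 5·149 − 31·24 = 1]
  4 = 4·1 + 0   → remainder 0, stop. gcd = 1 (last nonzero row E).
The gcd is 1, so 24 is invertible mod 149. The last nonzero row gives 5·149 − 31·24 = 1, so t = −31. So 24^(−1) ≡ −31 ≡ 118 (mod 149). Verify: 24 · 118 = 2832 ≡ 1 (mod 149). ✓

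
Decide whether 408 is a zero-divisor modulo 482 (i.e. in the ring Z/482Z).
gcd(408, 482) = 2 > 1, so 408 is not a unit in Z/482Z. In Z/nZ every nonzero non-unit is a zero-divisor: explicitly, take b = 482/gcd = 241 ≠ 0 (mod 482); then 408·241 = 98328 = 204·482, i.e. 408·241 ≡ 0 (mod 482). So 408 is a zero-divisor.

Final answer: YES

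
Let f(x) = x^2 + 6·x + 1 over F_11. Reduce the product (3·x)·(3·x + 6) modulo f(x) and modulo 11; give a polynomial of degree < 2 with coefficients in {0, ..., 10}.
Multiply as integer polynomials: a · b = 9·x^2 + 18·x. Reducing coefficients mod 11: a · b ≡ 9·x^2 + 7·x. Now divide by f(x) = x^2 + 6·x + 1 in F_11[x], eliminating the leading term at each step:
  leading term 9·x^2: subtract (9)·f(x) = 9·x^2 + 10·x + 9, leaving 8·x + 2 (coefficients mod 11)
The degree is now < 2, so this is the remainder. Hence a · b ≡ 8·x + 2 in F_11[x]/(f).

Final answer: a · b ≡ 8·x + 2 (mod f(x))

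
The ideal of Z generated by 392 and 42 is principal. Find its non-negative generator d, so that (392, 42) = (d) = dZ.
(392, 42) = (14); d = 14

In the PID Z, (a, b) is generated by gcd(a, b). Compute gcd(392, 42) with the extended Euclidean algorithm, tracking rows (r, s, t) with s·392 + t·42 = r:
  row A: (392, 1, 0)   [1·392 + 0·42 = 392]
  row B: (42, 0, 1)   [0·392 + 1·42 = 42]
  392 = 9·42 + 14   → row C = row A − 9·row B = (14, 1, −9)   [check: 1·392 − 9·42 = 14]
  42 = 3·14 + 0   → remainder 0, stop. gcd = 14 (last nonzero row C).
So gcd(392, 42) = 14, with Bézout identity 1·392 − 9·42 = 14. Containment (⊇): the Bézout identity exhibits 14 as an element of (392, 42), giving (14) ⊆ (392, 42). Containment (⊆): since 14 | 392 and 14 | 42 (392 = 14·28, 42 = 14·3), every Z-linear combination of 392 and 42 is divisible by 14, so (392, 42) ⊆ (14). Therefore (392, 42) = (14), d = 14.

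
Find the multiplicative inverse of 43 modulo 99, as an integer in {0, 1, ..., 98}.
43^(−1) ≡ 76 (mod 99)

Apply the extended Euclidean algorithm to (99, 43), tracking rows (r, s, t) with s·99 + t·43 = r. Each division r_prev = q·r_cur + r_new produces the new row as (previous row) − q·(current row):
  row A: (99, 1, 0)   [1·99 + 0·43 = 99]
  row B: (43, 0, 1)   [0·99 + 1·43 = 43]
  99 = 2·43 + 13   → row C = row A − 2·row B = (13, 1, −2)   [check: 1·99 − 2·43 = 13]
  43 = 3·13 + 4   → row D = row B − 3·row C = (4, −3, 7)   [check: −3·99 + 7·43 = 4]
  13 = 3·4 + 1   → row E = row C − 3·row D = (1, 10, −23)   [check: 10·99 − 23·43 = 1]
  4 = 4·1 + 0   → remainder 0, stop. gcd = 1 (last nonzero row E).
The gcd is 1, so 43 is invertible mod 99. The last nonzero row gives 10·99 − 23·43 = 1, so t = −23. So 43^(−1) ≡ −23 ≡ 76 (mod 99). Verify: 43 · 76 = 3268 ≡ 1 (mod 99). ✓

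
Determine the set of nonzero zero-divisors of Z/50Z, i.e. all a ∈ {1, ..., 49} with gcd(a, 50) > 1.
nonzero zero-divisors of Z/50Z = {2, 4, 5, 6, 8, 10, 12, 14, 15, 16, 18, 20, 22, 24, 25, 26, 28, 30, 32, 34, 35, 36, 38, 40, 42, 44, 45, 46, 48}

An element a ∈ Z/50Z (with a ≠ 0) is a zero-divisor iff gcd(a, 50) > 1 (because a is a unit precisely when gcd(a, n) = 1, and in Z/nZ every nonzero, non-unit element is a zero-divisor). Scan a = 1, ..., 49 and keep those with gcd(a, 50) > 1:
  gcd(2, 50) = 2, gcd(4, 50) = 2, gcd(5, 50) = 5, gcd(6, 50) = 2, gcd(8, 50) = 2, gcd(10, 50) = 10, gcd(12, 50) = 2, gcd(14, 50) = 2, gcd(15, 50) = 5, gcd(16, 50) = 2, gcd(18, 50) = 2, gcd(20, 50) = 10, gcd(22, 50) = 2, gcd(24, 50) = 2, gcd(25, 50) = 25, gcd(26, 50) = 2, gcd(28, 50) = 2, gcd(30, 50) = 10, gcd(32, 50) = 2, gcd(34, 50) = 2, gcd(35, 50) = 5, gcd(36, 50) = 2, gcd(38, 50) = 2, gcd(40, 50) = 10, gcd(42, 50) = 2, gcd(44, 50) = 2, gcd(45, 50) = 5, gcd(46, 50) = 2, gcd(48, 50) = 2.
All other a ∈ {1, ..., 49} have gcd(a, 50) = 1 and are units. So the nonzero zero-divisors are exactly the 29 values of a appearing in this scan.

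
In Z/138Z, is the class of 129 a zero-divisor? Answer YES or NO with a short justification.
gcd(129, 138) = 3 > 1, so 129 is not a unit in Z/138Z. In Z/nZ every nonzero non-unit is a zero-divisor: explicitly, take b = 138/gcd = 46 ≠ 0 (mod 138); then 129·46 = 5934 = 43·138, i.e. 129·46 ≡ 0 (mod 138). So 129 is a zero-divisor.

Final answer: YES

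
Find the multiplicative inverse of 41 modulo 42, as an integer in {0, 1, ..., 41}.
Apply the extended Euclidean algorithm to (42, 41), tracking rows (r, s, t) with s·42 + t·41 = r. Each division r_prev = q·r_cur + r_new produces the new row as (previous row) − q·(current row):
  row A: (42, 1, 0)   [1·42 + 0·41 = 42]
  row B: (41, 0, 1)   [0·42 + 1·41 = 41]
  42 = 1·41 + 1   → row C = row A − 1·row B = (1, 1, −1)   [check: 1·42 − 1·41 = 1]
  41 = 41·1 + 0   → remainder 0, stop. gcd = 1 (last nonzero row C).
The gcd is 1, so 41 is invertible mod 42. The last nonzero row gives 1·42 − 1·41 = 1, so t = −1. So 41^(−1) ≡ −1 ≡ 41 (mod 42). Verify: 41 · 41 = 1681 ≡ 1 (mod 42). ✓

Final answer: 41^(−1) ≡ 41 (mod 42)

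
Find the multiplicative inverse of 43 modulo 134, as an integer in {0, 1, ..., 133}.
43^(−1) ≡ 53 (mod 134)

Apply the extended Euclidean algorithm to (134, 43), tracking rows (r, s, t) with s·134 + t·43 = r. Each division r_prev = q·r_cur + r_new produces the new row as (previous row) − q·(current row):
  row A: (134, 1, 0)   [1·134 + 0·43 = 134]
  row B: (43, 0, 1)   [0·134 + 1·43 = 43]
  134 = 3·43 + 5   → row C = row A − 3·row B = (5, 1, −3)   [check: 1·134 − 3·43 = 5]
  43 = 8·5 + 3   → row D = row B − 8·row C = (3, −8, 25)   [check: −8·134 + 25·43 = 3]
  5 = 1·3 + 2   → row E = row C − 1·row D = (2, 9, −28)   [check: 9·134 − 28·43 = 2]
  3 = 1·2 + 1   → row F = row D − 1·row E = (1, −17, 53)   [check: −17·134 + 53·43 = 1]
  2 = 2·1 + 0   → remainder 0, stop. gcd = 1 (last nonzero row F).
The gcd is 1, so 43 is invertible mod 134. The last nonzero row gives −17·134 + 53·43 = 1, so t = 53. So 43^(−1) ≡ 53 (mod 134). Verify: 43 · 53 = 2279 ≡ 1 (mod 134). ✓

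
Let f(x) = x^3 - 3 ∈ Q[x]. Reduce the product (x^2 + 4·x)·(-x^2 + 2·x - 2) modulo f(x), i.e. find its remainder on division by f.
a · b ≡ 6·x^2 - 11·x - 6 (mod f(x))

First multiply in Q[x] without reducing: a · b = -x^4 - 2·x^3 + 6·x^2 - 8·x. Now divide by f(x) = x^3 - 3, eliminating the leading term at each step:
  leading term -x^4: subtract (-x)·f(x) = -x^4 + 3·x, leaving -2·x^3 + 6·x^2 - 11·x
  leading term -2·x^3: subtract (-2)·f(x) = 6 - 2·x^3, leaving 6·x^2 - 11·x - 6
The degree is now < 3, so this is the remainder. Hence a · b ≡ 6·x^2 - 11·x - 6 in Q[x]/(f).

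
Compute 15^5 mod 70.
Use repeated squaring. Binary(5) = 101. Walk through the bits of the exponent 5 left-to-right: at each bit after the leading one, square the running value, then multiply by 15 if the bit is 1 (always reducing mod 70):
  bit 1 = 1 (leading): start with 15.
  bit 2 = 0: square 15^2 = 225 ≡ 15 (mod 70).
  bit 3 = 1: square 15^2 = 225 ≡ 15; bit is 1, so multiply 15·15 = 225 ≡ 15 (mod 70).
Final value: 15^5 ≡ 15 (mod 70).

Final answer: 15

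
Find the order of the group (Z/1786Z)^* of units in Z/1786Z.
(Z/1786Z)^* consists of the classes a with gcd(a, 1786) = 1, so its order is φ(1786). φ is multiplicative, with φ(p^e) = p^e − p^(e−1). Factorise 1786 = 2 · 19 · 47. Then
  φ(1786) = (2 − 1) · (19 − 1) · (47 − 1) = 1 · 18 · 46 = 828.
Thus |(Z/1786Z)^*| = 828.

Final answer: |(Z/1786Z)^*| = 828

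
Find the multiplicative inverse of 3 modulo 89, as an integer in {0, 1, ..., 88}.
Apply the extended Euclidean algorithm to (89, 3), tracking rows (r, s, t) with s·89 + t·3 = r. Each division r_prev = q·r_cur + r_new produces the new row as (previous row) − q·(current row):
  row A: (89, 1, 0)   [1·89 + 0·3 = 89]
  row B: (3, 0, 1)   [0·89 + 1·3 = 3]
  89 = 29·3 + 2   → row C = row A − 29·row B = (2, 1, −29)   [check: 1·89 − 29·3 = 2]
  3 = 1·2 + 1   → row D = row B − 1·row C = (1, −1, 30)   [check: −1·89 + 30·3 = 1]
  2 = 2·1 + 0   → remainder 0, stop. gcd = 1 (last nonzero row D).
The gcd is 1, so 3 is invertible mod 89. The last nonzero row gives −1·89 + 30·3 = 1, so t = 30. So 3^(−1) ≡ 30 (mod 89). Verify: 3 · 30 = 90 ≡ 1 (mod 89). ✓

Final answer: 3^(−1) ≡ 30 (mod 89)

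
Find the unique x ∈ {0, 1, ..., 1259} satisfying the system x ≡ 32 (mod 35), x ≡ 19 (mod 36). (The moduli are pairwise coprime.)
x ≡ 487 (mod 1260); the representative in [0, 1260) is 487

The moduli 35, 36 are pairwise coprime, so by the CRT there is a unique solution mod 35·36 = 1260.
Solve by successive substitution. Start with x ≡ 32 (mod 35).
  Combine with x ≡ 19 (mod 36): write x = 32 + 35·t and require 32 + 35·t ≡ 19 (mod 36), i.e. 35·t ≡ 19 − 32 ≡ 23 (mod 36). Since 35^(−1) ≡ 35 (mod 36), t ≡ 35·23 ≡ 13 (mod 36). So x ≡ 32 + 35·13 = 487 (mod 1260).
Unique solution in [0, 1260): x = 487.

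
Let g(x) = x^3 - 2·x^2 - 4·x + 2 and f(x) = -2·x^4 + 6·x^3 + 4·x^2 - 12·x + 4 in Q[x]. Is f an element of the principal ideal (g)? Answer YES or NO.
YES

In Q[x] the ideal (g) consists of all multiples of g, so f ∈ (g) iff g | f, i.e. iff the remainder of f on division by g is 0. Divide f by g (g is monic, so eliminate the leading term of the running remainder at each step):
  leading term -2·x^4: subtract (-2·x)·g(x) = -2·x^4 + 4·x^3 + 8·x^2 - 4·x, leaving 2·x^3 - 4·x^2 - 8·x + 4
  leading term 2·x^3: subtract (2)·g(x) = 2·x^3 - 4·x^2 - 8·x + 4, leaving 0
The remainder is 0, so f(x) = g(x) · h(x) with h(x) = 2 - 2·x. Hence g | f, i.e. f ∈ (g).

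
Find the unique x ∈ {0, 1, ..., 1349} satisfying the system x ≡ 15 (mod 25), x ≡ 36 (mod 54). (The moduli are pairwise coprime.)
The moduli 25, 54 are pairwise coprime, so by the CRT there is a unique solution mod 25·54 = 1350.
Solve by successive substitution. Start with x ≡ 15 (mod 25).
  Combine with x ≡ 36 (mod 54): write x = 15 + 25·t and require 15 + 25·t ≡ 36 (mod 54), i.e. 25·t ≡ 36 − 15 ≡ 21 (mod 54). Since 25^(−1) ≡ 13 (mod 54), t ≡ 13·21 ≡ 3 (mod 54). So x ≡ 15 + 25·3 = 90 (mod 1350).
Unique solution in [0, 1350): x = 90.

Final answer: x ≡ 90 (mod 1350); the representative in [0, 1350) is 90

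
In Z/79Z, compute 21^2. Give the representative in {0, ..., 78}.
46

Use repeated squaring. Binary(2) = 10. Walk through the bits of the exponent 2 left-to-right: at each bit after the leading one, square the running value, then multiply by 21 if the bit is 1 (always reducing mod 79):
  bit 1 = 1 (leading): start with 21.
  bit 2 = 0: square 21^2 = 441 ≡ 46 (mod 79).
Final value: 21^2 ≡ 46 (mod 79).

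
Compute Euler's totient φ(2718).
φ is multiplicative, with φ(p^e) = p^e − p^(e−1). Factorise 2718 = 2 · 3^2 · 151. Then
  φ(2718) = (2 − 1) · (3^2 − 3^1) · (151 − 1) = 1 · 6 · 150 = 900.

Final answer: φ(2718) = 900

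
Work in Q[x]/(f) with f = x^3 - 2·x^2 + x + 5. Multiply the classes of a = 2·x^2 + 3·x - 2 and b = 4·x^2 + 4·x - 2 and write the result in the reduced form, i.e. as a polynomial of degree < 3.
a · b ≡ 64·x^2 - 90·x - 176 (mod f(x))

First multiply in Q[x] without reducing: a · b = 8·x^4 + 20·x^3 - 14·x + 4. Now divide by f(x) = x^3 - 2·x^2 + x + 5, eliminating the leading term at each step:
  leading term 8·x^4: subtract (8·x)·f(x) = 8·x^4 - 16·x^3 + 8·x^2 + 40·x, leaving 36·x^3 - 8·x^2 - 54·x + 4
  leading term 36·x^3: subtract (36)·f(x) = 36·x^3 - 72·x^2 + 36·x + 180, leaving 64·x^2 - 90·x - 176
The degree is now < 3, so this is the remainder. Hence a · b ≡ 64·x^2 - 90·x - 176 in Q[x]/(f).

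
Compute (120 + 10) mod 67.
Reduce the summands first: 120 ≡ 53 (mod 67), so 120 + 10 ≡ 53 + 10 (mod 67). 53 + 10 = 63; 63 = 0·67 + 63, so (120 + 10) mod 67 = 63.

Final answer: 63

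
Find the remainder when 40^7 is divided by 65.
Use repeated squaring. Binary(7) = 111. Walk through the bits of the exponent 7 left-to-right: at each bit after the leading one, square the running value, then multiply by 40 if the bit is 1 (always reducing mod 65):
  bit 1 = 1 (leading): start with 40.
  bit 2 = 1: square 40^2 = 1600 ≡ 40; bit is 1, so multiply 40·40 = 1600 ≡ 40 (mod 65).
  bit 3 = 1: square 40^2 = 1600 ≡ 40; bit is 1, so multiply 40·40 = 1600 ≡ 40 (mod 65).
Final value: 40^7 ≡ 40 (mod 65).

Final answer: 40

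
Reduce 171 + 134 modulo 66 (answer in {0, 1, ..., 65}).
Reduce the summands first: 171 ≡ 39, 134 ≡ 2 (mod 66), so 171 + 134 ≡ 39 + 2 (mod 66). 39 + 2 = 41; 41 = 0·66 + 41, so (171 + 134) mod 66 = 41.

Final answer: 41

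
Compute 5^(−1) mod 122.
Apply the extended Euclidean algorithm to (122, 5), tracking rows (r, s, t) with s·122 + t·5 = r. Each division r_prev = q·r_cur + r_new produces the new row as (previous row) − q·(current row):
  row A: (122, 1, 0)   [1·122 + 0·5 = 122]
  row B: (5, 0, 1)   [0·122 + 1·5 = 5]
  122 = 24·5 + 2   → row C = row A − 24·row B = (2, 1, −24)   [check: 1·122 − 24·5 = 2]
  5 = 2·2 + 1   → row D = row B − 2·row C = (1, −2, 49)   [check: −2·122 + 49·5 = 1]
  2 = 2·1 + 0   → remainder 0, stop. gcd = 1 (last nonzero row D).
The gcd is 1, so 5 is invertible mod 122. The last nonzero row gives −2·122 + 49·5 = 1, so t = 49. So 5^(−1) ≡ 49 (mod 122). Verify: 5 · 49 = 245 ≡ 1 (mod 122). ✓

Final answer: 5^(−1) ≡ 49 (mod 122)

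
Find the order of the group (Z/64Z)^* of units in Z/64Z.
(Z/64Z)^* consists of the classes a with gcd(a, 64) = 1, so its order is φ(64). φ is multiplicative, with φ(p^e) = p^e − p^(e−1). Factorise 64 = 2^6. Then
  φ(64) = (2^6 − 2^5) = 32 = 32.
Thus |(Z/64Z)^*| = 32.

Final answer: |(Z/64Z)^*| = 32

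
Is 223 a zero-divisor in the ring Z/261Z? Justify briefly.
NO

gcd(223, 261) = 1, so 223 is a unit in Z/261Z (it has a multiplicative inverse). A unit cannot be a zero-divisor: if 223·b ≡ 0 then multiplying both sides by 223^(−1) gives b ≡ 0. So 223 is not a zero-divisor.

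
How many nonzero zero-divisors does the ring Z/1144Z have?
Z/1144Z has 663 nonzero zero-divisors

In Z/1144Z each nonzero element is either a unit (gcd with 1144 is 1) or a zero-divisor (gcd > 1). The number of units is φ(1144): factorise 1144 = 2^3 · 11 · 13, so φ(1144) = (2^3 − 2^2) · (11 − 1) · (13 − 1) = 4 · 10 · 12 = 480. The nonzero elements number 1144 − 1 = 1143. Hence the nonzero zero-divisors number 1143 − 480 = 663.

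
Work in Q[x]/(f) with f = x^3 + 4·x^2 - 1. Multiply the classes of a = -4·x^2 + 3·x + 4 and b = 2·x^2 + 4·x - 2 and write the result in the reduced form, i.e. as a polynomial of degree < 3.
First multiply in Q[x] without reducing: a · b = -8·x^4 - 10·x^3 + 28·x^2 + 10·x - 8. Now divide by f(x) = x^3 + 4·x^2 - 1, eliminating the leading term at each step:
  leading term -8·x^4: subtract (-8·x)·f(x) = -8·x^4 - 32·x^3 + 8·x, leaving 22·x^3 + 28·x^2 + 2·x - 8
  leading term 22·x^3: subtract (22)·f(x) = 22·x^3 + 88·x^2 - 22, leaving -60·x^2 + 2·x + 14
The degree is now < 3, so this is the remainder. Hence a · b ≡ -60·x^2 + 2·x + 14 in Q[x]/(f).

Final answer: a · b ≡ -60·x^2 + 2·x + 14 (mod f(x))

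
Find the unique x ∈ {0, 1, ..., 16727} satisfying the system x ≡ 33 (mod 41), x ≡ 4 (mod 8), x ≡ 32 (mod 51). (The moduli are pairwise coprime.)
The moduli 41, 8, 51 are pairwise coprime, so by the CRT there is a unique solution mod 41·8·51 = 16728.
Solve by successive substitution. Start with x ≡ 33 (mod 41).
  Combine with x ≡ 4 (mod 8): write x = 33 + 41·t and require 33 + 41·t ≡ 4 (mod 8), i.e. 41·t ≡ 4 − 33 ≡ 3 (mod 8). Since 41^(−1) ≡ 1 (mod 8) (41 ≡ 1 (mod 8)), t ≡ 1·3 ≡ 3 (mod 8). So x ≡ 33 + 41·3 = 156 (mod 328).
  Combine with x ≡ 32 (mod 51): write x = 156 + 328·t and require 156 + 328·t ≡ 32 (mod 51), i.e. 328·t ≡ 32 − 156 ≡ 29 (mod 51). Since 328^(−1) ≡ 7 (mod 51) (328 ≡ 22 (mod 51)), t ≡ 7·29 ≡ 50 (mod 51). So x ≡ 156 + 328·50 = 16556 (mod 16728).
Unique solution in [0, 16728): x = 16556.

Final answer: x ≡ 16556 (mod 16728); the representative in [0, 16728) is 16556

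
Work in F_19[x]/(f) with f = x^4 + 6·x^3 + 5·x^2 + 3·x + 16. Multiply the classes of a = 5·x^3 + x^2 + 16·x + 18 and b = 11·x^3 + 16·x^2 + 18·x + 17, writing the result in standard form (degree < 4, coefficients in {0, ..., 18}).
Multiply as integer polynomials: a · b = 55·x^6 + 91·x^5 + 282·x^4 + 557·x^3 + 593·x^2 + 596·x + 306. Reducing coefficients mod 19: a · b ≡ 17·x^6 + 15·x^5 + 16·x^4 + 6·x^3 + 4·x^2 + 7·x + 2. Now divide by f(x) = x^4 + 6·x^3 + 5·x^2 + 3·x + 16 in F_19[x], eliminating the leading term at each step:
  leading term 17·x^6: subtract (17·x^2)·f(x) = 17·x^6 + 7·x^5 + 9·x^4 + 13·x^3 + 6·x^2, leaving 8·x^5 + 7·x^4 + 12·x^3 + 17·x^2 + 7·x + 2 (coefficients mod 19)
  leading term 8·x^5: subtract (8·x)·f(x) = 8·x^5 + 10·x^4 + 2·x^3 + 5·x^2 + 14·x, leaving 16·x^4 + 10·x^3 + 12·x^2 + 12·x + 2 (coefficients mod 19)
  leading term 16·x^4: subtract (16)·f(x) = 16·x^4 + x^3 + 4·x^2 + 10·x + 9, leaving 9·x^3 + 8·x^2 + 2·x + 12 (coefficients mod 19)
The degree is now < 4, so this is the remainder. Hence a · b ≡ 9·x^3 + 8·x^2 + 2·x + 12 in F_19[x]/(f).

Final answer: a · b ≡ 9·x^3 + 8·x^2 + 2·x + 12 (mod f(x))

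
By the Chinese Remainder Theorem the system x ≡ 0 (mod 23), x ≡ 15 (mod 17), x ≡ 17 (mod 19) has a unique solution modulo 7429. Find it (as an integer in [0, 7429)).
x ≡ 644 (mod 7429); the representative in [0, 7429) is 644

The moduli 23, 17, 19 are pairwise coprime, so by the CRT there is a unique solution mod 23·17·19 = 7429.
Solve by successive substitution. Start with x ≡ 0 (mod 23).
  Combine with x ≡ 15 (mod 17): write x = 23·t and require 23·t ≡ 15 (mod 17). Since 23^(−1) ≡ 3 (mod 17) (23 ≡ 6 (mod 17)), t ≡ 3·15 ≡ 11 (mod 17). So x ≡ 23·11 = 253 (mod 391).
  Combine with x ≡ 17 (mod 19): write x = 253 + 391·t and require 253 + 391·t ≡ 17 (mod 19), i.e. 391·t ≡ 17 − 253 ≡ 11 (mod 19). Since 391^(−1) ≡ 7 (mod 19) (391 ≡ 11 (mod 19)), t ≡ 7·11 ≡ 1 (mod 19). So x ≡ 253 + 391·1 = 644 (mod 7429).
Unique solution in [0, 7429): x = 644.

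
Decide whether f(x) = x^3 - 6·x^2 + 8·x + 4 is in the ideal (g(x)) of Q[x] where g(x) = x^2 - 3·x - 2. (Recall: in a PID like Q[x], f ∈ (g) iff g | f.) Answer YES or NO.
NO

In Q[x] the ideal (g) consists of all multiples of g, so f ∈ (g) iff g | f, i.e. iff the remainder of f on division by g is 0. Divide f by g (g is monic, so eliminate the leading term of the running remainder at each step):
  leading term x^3: subtract (x)·g(x) = x^3 - 3·x^2 - 2·x, leaving -3·x^2 + 10·x + 4
  leading term -3·x^2: subtract (-3)·g(x) = -3·x^2 + 9·x + 6, leaving x - 2
The remainder r(x) = x - 2 ≠ 0 (and deg r < deg g), so g ∤ f, i.e. f ∉ (g).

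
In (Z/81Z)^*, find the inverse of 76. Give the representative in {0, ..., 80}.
76^(−1) ≡ 16 (mod 81)

Apply the extended Euclidean algorithm to (81, 76), tracking rows (r, s, t) with s·81 + t·76 = r. Each division r_prev = q·r_cur + r_new produces the new row as (previous row) − q·(current row):
  row A: (81, 1, 0)   [1·81 + 0·76 = 81]
  row B: (76, 0, 1)   [0·81 + 1·76 = 76]
  81 = 1·76 + 5   → row C = row A − 1·row B = (5, 1, −1)   [check: 1·81 − 1·76 = 5]
  76 = 15·5 + 1   → row D = row B − 15·row C = (1, −15, 16)   [check: −15·81 + 16·76 = 1]
  5 = 5·1 + 0   → remainder 0, stop. gcd = 1 (last nonzero row D).
The gcd is 1, so 76 is invertible mod 81. The last nonzero row gives −15·81 + 16·76 = 1, so t = 16. So 76^(−1) ≡ 16 (mod 81). Verify: 76 · 16 = 1216 ≡ 1 (mod 81). ✓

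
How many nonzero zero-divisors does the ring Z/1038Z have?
In Z/1038Z each nonzero element is either a unit (gcd with 1038 is 1) or a zero-divisor (gcd > 1). The number of units is φ(1038): factorise 1038 = 2 · 3 · 173, so φ(1038) = (2 − 1) · (3 − 1) · (173 − 1) = 1 · 2 · 172 = 344. The nonzero elements number 1038 − 1 = 1037. Hence the nonzero zero-divisors number 1037 − 344 = 693.

Final answer: Z/1038Z has 693 nonzero zero-divisors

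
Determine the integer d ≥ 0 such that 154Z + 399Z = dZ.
(154, 399) = (7); d = 7

In the PID Z, (a, b) is generated by gcd(a, b). Compute gcd(399, 154) with the extended Euclidean algorithm, tracking rows (r, s, t) with s·399 + t·154 = r:
  row A: (399, 1, 0)   [1·399 + 0·154 = 399]
  row B: (154, 0, 1)   [0·399 + 1·154 = 154]
  399 = 2·154 + 91   → row C = row A − 2·row B = (91, 1, −2)   [check: 1·399 − 2·154 = 91]
  154 = 1·91 + 63   → row D = row B − 1·row C = (63, −1, 3)   [check: −1·399 + 3·154 = 63]
  91 = 1·63 + 28   → row E = row C − 1·row D = (28, 2, −5)   [check: 2·399 − 5·154 = 28]
  63 = 2·28 + 7   → row F = row D − 2·row E = (7, −5, 13)   [check: −5·399 + 13·154 = 7]
  28 = 4·7 + 0   → remainder 0, stop. gcd = 7 (last nonzero row F).
So gcd(154, 399) = 7, with Bézout identity −5·399 + 13·154 = 7. Containment (⊇): the Bézout identity exhibits 7 as an element of (154, 399), giving (7) ⊆ (154, 399). Containment (⊆): since 7 | 154 and 7 | 399 (154 = 7·22, 399 = 7·57), every Z-linear combination of 154 and 399 is divisible by 7, so (154, 399) ⊆ (7). Therefore (154, 399) = (7), d = 7.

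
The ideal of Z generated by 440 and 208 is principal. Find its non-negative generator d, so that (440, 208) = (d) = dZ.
(440, 208) = (8); d = 8

In the PID Z, (a, b) is generated by gcd(a, b). Compute gcd(440, 208) with the extended Euclidean algorithm, tracking rows (r, s, t) with s·440 + t·208 = r:
  row A: (440, 1, 0)   [1·440 + 0·208 = 440]
  row B: (208, 0, 1)   [0·440 + 1·208 = 208]
  440 = 2·208 + 24   → row C = row A − 2·row B = (24, 1, −2)   [check: 1·440 − 2·208 = 24]
  208 = 8·24 + 16   → row D = row B − 8·row C = (16, −8, 17)   [check: −8·440 + 17·208 = 16]
  24 = 1·16 + 8   → row E = row C − 1·row D = (8, 9, −19)   [check: 9·440 − 19·208 = 8]
  16 = 2·8 + 0   → remainder 0, stop. gcd = 8 (last nonzero row E).
So gcd(440, 208) = 8, with Bézout identity 9·440 − 19·208 = 8. Containment (⊇): the Bézout identity exhibits 8 as an element of (440, 208), giving (8) ⊆ (440, 208). Containment (⊆): since 8 | 440 and 8 | 208 (440 = 8·55, 208 = 8·26), every Z-linear combination of 440 and 208 is divisible by 8, so (440, 208) ⊆ (8). Therefore (440, 208) = (8), d = 8.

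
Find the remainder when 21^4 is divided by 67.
Use repeated squaring. Binary(4) = 100. Walk through the bits of the exponent 4 left-to-right: at each bit after the leading one, square the running value, then multiply by 21 if the bit is 1 (always reducing mod 67):
  bit 1 = 1 (leading): start with 21.
  bit 2 = 0: square 21^2 = 441 ≡ 39 (mod 67).
  bit 3 = 0: square 39^2 = 1521 ≡ 47 (mod 67).
Final value: 21^4 ≡ 47 (mod 67).

Final answer: 47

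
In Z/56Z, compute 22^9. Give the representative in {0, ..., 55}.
Use repeated squaring. Binary(9) = 1001. Walk through the bits of the exponent 9 left-to-right: at each bit after the leading one, square the running value, then multiply by 22 if the bit is 1 (always reducing mod 56):
  bit 1 = 1 (leading): start with 22.
  bit 2 = 0: square 22^2 = 484 ≡ 36 (mod 56).
  bit 3 = 0: square 36^2 = 1296 ≡ 8 (mod 56).
  bit 4 = 1: square 8^2 = 64 ≡ 8; bit is 1, so multiply 8·22 = 176 ≡ 8 (mod 56).
Final value: 22^9 ≡ 8 (mod 56).

Final answer: 8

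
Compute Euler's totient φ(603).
φ is multiplicative, with φ(p^e) = p^e − p^(e−1). Factorise 603 = 3^2 · 67. Then
  φ(603) = (3^2 − 3^1) · (67 − 1) = 6 · 66 = 396.

Final answer: φ(603) = 396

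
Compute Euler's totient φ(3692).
φ is multiplicative, with φ(p^e) = p^e − p^(e−1). Factorise 3692 = 2^2 · 13 · 71. Then
  φ(3692) = (2^2 − 2^1) · (13 − 1) · (71 − 1) = 2 · 12 · 70 = 1680.

Final answer: φ(3692) = 1680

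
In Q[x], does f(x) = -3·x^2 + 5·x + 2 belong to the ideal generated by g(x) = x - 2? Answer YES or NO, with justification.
In Q[x] the ideal (g) consists of all multiples of g, so f ∈ (g) iff g | f, i.e. iff the remainder of f on division by g is 0. Divide f by g (g is monic, so eliminate the leading term of the running remainder at each step):
  leading term -3·x^2: subtract (-3·x)·g(x) = -3·x^2 + 6·x, leaving 2 - x
  leading term -x: subtract (-1)·g(x) = 2 - x, leaving 0
The remainder is 0, so f(x) = g(x) · h(x) with h(x) = -3·x - 1. Hence g | f, i.e. f ∈ (g).

Final answer: YES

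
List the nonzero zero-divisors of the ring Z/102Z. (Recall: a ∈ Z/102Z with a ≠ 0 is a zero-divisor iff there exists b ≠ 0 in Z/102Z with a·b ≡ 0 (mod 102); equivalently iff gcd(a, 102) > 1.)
nonzero zero-divisors of Z/102Z = {2, 3, 4, 6, 8, 9, 10, 12, 14, 15, 16, 17, 18, 20, 21, 22, 24, 26, 27, 28, 30, 32, 33, 34, 36, 38, 39, 40, 42, 44, 45, 46, 48, 50, 51, 52, 54, 56, 57, 58, 60, 62, 63, 64, 66, 68, 69, 70, 72, 74, 75, 76, 78, 80, 81, 82, 84, 85, 86, 87, 88, 90, 92, 93, 94, 96, 98, 99, 100}

An element a ∈ Z/102Z (with a ≠ 0) is a zero-divisor iff gcd(a, 102) > 1 (because a is a unit precisely when gcd(a, n) = 1, and in Z/nZ every nonzero, non-unit element is a zero-divisor). Scan a = 1, ..., 101 and keep those with gcd(a, 102) > 1:
  gcd(2, 102) = 2, gcd(3, 102) = 3, gcd(4, 102) = 2, gcd(6, 102) = 6, gcd(8, 102) = 2, gcd(9, 102) = 3, gcd(10, 102) = 2, gcd(12, 102) = 6, gcd(14, 102) = 2, gcd(15, 102) = 3, gcd(16, 102) = 2, gcd(17, 102) = 17, gcd(18, 102) = 6, gcd(20, 102) = 2, gcd(21, 102) = 3, gcd(22, 102) = 2, gcd(24, 102) = 6, gcd(26, 102) = 2, gcd(27, 102) = 3, gcd(28, 102) = 2, gcd(30, 102) = 6, gcd(32, 102) = 2, gcd(33, 102) = 3, gcd(34, 102) = 34, gcd(36, 102) = 6, gcd(38, 102) = 2, gcd(39, 102) = 3, gcd(40, 102) = 2, gcd(42, 102) = 6, gcd(44, 102) = 2, gcd(45, 102) = 3, gcd(46, 102) = 2, gcd(48, 102) = 6, gcd(50, 102) = 2, gcd(51, 102) = 51, gcd(52, 102) = 2, gcd(54, 102) = 6, gcd(56, 102) = 2, gcd(57, 102) = 3, gcd(58, 102) = 2, gcd(60, 102) = 6, gcd(62, 102) = 2, gcd(63, 102) = 3, gcd(64, 102) = 2, gcd(66, 102) = 6, gcd(68, 102) = 34, gcd(69, 102) = 3, gcd(70, 102) = 2, gcd(72, 102) = 6, gcd(74, 102) = 2, gcd(75, 102) = 3, gcd(76, 102) = 2, gcd(78, 102) = 6, gcd(80, 102) = 2, gcd(81, 102) = 3, gcd(82, 102) = 2, gcd(84, 102) = 6, gcd(85, 102) = 17, gcd(86, 102) = 2, gcd(87, 102) = 3, gcd(88, 102) = 2, gcd(90, 102) = 6, gcd(92, 102) = 2, gcd(93, 102) = 3, gcd(94, 102) = 2, gcd(96, 102) = 6, gcd(98, 102) = 2, gcd(99, 102) = 3, gcd(100, 102) = 2.
All other a ∈ {1, ..., 101} have gcd(a, 102) = 1 and are units. So the nonzero zero-divisors are exactly the 69 values of a appearing in this scan.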